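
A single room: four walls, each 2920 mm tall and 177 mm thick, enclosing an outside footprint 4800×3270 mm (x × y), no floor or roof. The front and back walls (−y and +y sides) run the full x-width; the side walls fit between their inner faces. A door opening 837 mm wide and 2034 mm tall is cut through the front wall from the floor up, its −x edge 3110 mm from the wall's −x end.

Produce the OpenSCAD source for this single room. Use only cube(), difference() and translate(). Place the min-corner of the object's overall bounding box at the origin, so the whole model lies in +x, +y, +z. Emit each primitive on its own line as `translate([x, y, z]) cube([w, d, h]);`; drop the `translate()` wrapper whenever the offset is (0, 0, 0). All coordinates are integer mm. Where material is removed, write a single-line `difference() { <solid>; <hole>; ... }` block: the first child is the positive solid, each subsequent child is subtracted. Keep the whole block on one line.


difference() { cube([4800, 177, 2920]); translate([3110, 0, 0]) cube([837, 177, 2034]); }
translate([0, 3093, 0]) cube([4800, 177, 2920]);
translate([0, 177, 0]) cube([177, 2916, 2920]);
translate([4623, 177, 0]) cube([177, 2916, 2920]);


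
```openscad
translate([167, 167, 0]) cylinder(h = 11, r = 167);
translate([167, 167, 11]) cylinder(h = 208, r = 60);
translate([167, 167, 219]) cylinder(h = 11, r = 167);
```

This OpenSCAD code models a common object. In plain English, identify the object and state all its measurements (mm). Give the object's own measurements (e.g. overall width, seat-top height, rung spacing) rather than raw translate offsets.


A spool: two coaxial disc flanges of radius 167 mm and thickness 11 mm, joined by a core cylinder of radius 60 mm and height 208 mm. The lower flange rests on z = 0 and the three cylinders share a vertical axis.


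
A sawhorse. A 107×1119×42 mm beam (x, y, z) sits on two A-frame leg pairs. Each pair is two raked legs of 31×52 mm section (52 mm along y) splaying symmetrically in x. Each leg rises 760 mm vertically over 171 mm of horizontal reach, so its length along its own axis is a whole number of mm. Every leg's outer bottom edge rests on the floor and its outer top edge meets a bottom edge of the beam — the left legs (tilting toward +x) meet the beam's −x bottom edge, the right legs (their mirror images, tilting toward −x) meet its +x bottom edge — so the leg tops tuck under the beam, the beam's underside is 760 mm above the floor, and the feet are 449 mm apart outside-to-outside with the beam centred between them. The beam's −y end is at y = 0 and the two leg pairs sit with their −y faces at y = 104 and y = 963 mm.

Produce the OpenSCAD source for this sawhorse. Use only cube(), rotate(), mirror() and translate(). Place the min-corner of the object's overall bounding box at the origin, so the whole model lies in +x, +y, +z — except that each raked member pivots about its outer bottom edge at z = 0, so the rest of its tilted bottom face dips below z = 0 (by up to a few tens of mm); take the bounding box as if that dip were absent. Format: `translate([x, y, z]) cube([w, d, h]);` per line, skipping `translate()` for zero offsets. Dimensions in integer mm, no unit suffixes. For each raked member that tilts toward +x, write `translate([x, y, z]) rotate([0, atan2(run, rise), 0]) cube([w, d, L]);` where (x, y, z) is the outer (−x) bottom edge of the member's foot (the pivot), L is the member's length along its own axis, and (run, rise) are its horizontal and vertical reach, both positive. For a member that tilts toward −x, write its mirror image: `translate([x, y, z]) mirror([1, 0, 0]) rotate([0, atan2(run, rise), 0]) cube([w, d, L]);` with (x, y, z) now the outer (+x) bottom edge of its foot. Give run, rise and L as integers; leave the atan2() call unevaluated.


// leg length = √(171² + 760²) = 779
// right-leg outer foot x = 2·171 + 107 = 449
// beam min-corner = (171, 0, 760)
translate([171, 0, 760]) cube([107, 1119, 42]);
translate([0, 104, 0]) rotate([0, atan2(171, 760), 0]) cube([31, 52, 779]);
translate([449, 104, 0]) mirror([1, 0, 0]) rotate([0, atan2(171, 760), 0]) cube([31, 52, 779]);
translate([0, 963, 0]) rotate([0, atan2(171, 760), 0]) cube([31, 52, 779]);
translate([449, 963, 0]) mirror([1, 0, 0]) rotate([0, atan2(171, 760), 0]) cube([31, 52, 779]);


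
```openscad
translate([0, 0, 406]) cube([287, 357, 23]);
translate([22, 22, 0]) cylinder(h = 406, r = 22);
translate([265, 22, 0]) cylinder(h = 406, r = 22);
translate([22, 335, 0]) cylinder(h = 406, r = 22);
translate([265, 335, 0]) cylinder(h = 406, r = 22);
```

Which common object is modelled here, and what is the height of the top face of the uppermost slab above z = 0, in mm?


A stool. The seat height is 429 mm.

A 287×357×23 slab at z = 406 on four corner cylinders — a stool. The seat top is 406 + 23 = 429 mm.


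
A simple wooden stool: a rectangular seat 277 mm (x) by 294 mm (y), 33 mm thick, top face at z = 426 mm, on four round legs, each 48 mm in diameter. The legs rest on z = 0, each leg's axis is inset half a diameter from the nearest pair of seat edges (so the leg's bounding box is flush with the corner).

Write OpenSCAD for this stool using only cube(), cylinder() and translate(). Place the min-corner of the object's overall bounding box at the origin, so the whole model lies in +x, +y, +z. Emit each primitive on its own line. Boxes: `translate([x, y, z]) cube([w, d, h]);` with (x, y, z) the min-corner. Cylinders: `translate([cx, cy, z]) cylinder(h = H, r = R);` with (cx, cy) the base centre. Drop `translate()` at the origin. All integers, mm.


translate([0, 0, 393]) cube([277, 294, 33]);
translate([24, 24, 0]) cylinder(h = 393, r = 24);
translate([253, 24, 0]) cylinder(h = 393, r = 24);
translate([24, 270, 0]) cylinder(h = 393, r = 24);
translate([253, 270, 0]) cylinder(h = 393, r = 24);


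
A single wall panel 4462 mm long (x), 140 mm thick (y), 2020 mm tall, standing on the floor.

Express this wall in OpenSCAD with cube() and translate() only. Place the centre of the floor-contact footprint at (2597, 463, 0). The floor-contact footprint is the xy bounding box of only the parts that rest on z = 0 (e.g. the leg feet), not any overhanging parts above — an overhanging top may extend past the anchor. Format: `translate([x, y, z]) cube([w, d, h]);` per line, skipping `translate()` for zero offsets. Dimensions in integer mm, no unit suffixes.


translate([366, 393, 0]) cube([4462, 140, 2020]);


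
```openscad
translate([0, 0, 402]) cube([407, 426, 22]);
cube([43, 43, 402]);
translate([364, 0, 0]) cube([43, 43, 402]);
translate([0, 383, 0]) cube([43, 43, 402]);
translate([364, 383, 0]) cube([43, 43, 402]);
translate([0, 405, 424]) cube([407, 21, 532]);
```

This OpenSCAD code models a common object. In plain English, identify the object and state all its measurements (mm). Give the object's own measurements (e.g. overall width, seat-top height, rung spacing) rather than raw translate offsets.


A chair. The seat is a 407×426×22 mm slab with its top at z = 424 mm, on four 43×43 mm corner legs (flush with the seat edges, standing on z = 0). A flat backrest 21 mm thick, 532 mm tall, spans the full seat width and rises from the seat top along its +y edge, rear face flush with the rear of the seat.


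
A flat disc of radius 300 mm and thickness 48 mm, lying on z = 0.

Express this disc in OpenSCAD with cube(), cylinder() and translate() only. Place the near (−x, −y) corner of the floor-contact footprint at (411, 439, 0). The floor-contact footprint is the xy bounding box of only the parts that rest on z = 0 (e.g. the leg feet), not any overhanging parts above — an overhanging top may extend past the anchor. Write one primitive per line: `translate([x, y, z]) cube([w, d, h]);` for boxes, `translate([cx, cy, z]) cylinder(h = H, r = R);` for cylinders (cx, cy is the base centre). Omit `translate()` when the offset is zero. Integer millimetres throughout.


translate([711, 739, 0]) cylinder(h = 48, r = 300);


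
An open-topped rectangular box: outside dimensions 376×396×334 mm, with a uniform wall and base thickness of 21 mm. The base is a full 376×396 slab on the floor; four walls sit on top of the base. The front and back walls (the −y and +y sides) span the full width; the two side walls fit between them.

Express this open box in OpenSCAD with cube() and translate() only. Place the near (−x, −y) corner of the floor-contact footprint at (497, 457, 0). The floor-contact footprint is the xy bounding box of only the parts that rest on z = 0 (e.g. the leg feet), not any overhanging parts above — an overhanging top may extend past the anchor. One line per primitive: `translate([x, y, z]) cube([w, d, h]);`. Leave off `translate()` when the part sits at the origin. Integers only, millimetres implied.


translate([497, 457, 0]) cube([376, 396, 21]);
translate([497, 457, 21]) cube([376, 21, 313]);
translate([497, 832, 21]) cube([376, 21, 313]);
translate([497, 478, 21]) cube([21, 354, 313]);
translate([852, 478, 21]) cube([21, 354, 313]);


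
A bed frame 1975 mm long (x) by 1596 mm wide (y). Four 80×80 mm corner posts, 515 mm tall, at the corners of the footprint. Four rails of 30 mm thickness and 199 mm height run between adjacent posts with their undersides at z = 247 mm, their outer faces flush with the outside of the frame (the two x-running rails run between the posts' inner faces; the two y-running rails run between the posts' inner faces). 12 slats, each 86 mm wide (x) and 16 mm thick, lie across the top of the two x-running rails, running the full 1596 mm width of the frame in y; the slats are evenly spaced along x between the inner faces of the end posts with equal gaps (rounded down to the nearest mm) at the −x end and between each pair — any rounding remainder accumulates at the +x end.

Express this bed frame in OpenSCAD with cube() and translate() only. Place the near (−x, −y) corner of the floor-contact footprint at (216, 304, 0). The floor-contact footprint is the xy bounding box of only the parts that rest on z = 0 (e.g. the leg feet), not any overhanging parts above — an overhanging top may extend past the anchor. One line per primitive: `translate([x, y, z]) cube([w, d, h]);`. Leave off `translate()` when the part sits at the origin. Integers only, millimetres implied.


// slat z = rail_z + rail_h = 247 + 199 = 446
// slat gap = ⌊(1815 − 12·86) / 13⌋ = 60
translate([216, 304, 0]) cube([80, 80, 515]);
translate([216, 1820, 0]) cube([80, 80, 515]);
translate([2111, 304, 0]) cube([80, 80, 515]);
translate([2111, 1820, 0]) cube([80, 80, 515]);
translate([296, 304, 247]) cube([1815, 30, 199]);
translate([296, 1870, 247]) cube([1815, 30, 199]);
translate([216, 384, 247]) cube([30, 1436, 199]);
translate([2161, 384, 247]) cube([30, 1436, 199]);
translate([356, 304, 446]) cube([86, 1596, 16]);
translate([502, 304, 446]) cube([86, 1596, 16]);
translate([648, 304, 446]) cube([86, 1596, 16]);
translate([794, 304, 446]) cube([86, 1596, 16]);
translate([940, 304, 446]) cube([86, 1596, 16]);
translate([1086, 304, 446]) cube([86, 1596, 16]);
translate([1232, 304, 446]) cube([86, 1596, 16]);
translate([1378, 304, 446]) cube([86, 1596, 16]);
translate([1524, 304, 446]) cube([86, 1596, 16]);
translate([1670, 304, 446]) cube([86, 1596, 16]);
translate([1816, 304, 446]) cube([86, 1596, 16]);
translate([1962, 304, 446]) cube([86, 1596, 16]);


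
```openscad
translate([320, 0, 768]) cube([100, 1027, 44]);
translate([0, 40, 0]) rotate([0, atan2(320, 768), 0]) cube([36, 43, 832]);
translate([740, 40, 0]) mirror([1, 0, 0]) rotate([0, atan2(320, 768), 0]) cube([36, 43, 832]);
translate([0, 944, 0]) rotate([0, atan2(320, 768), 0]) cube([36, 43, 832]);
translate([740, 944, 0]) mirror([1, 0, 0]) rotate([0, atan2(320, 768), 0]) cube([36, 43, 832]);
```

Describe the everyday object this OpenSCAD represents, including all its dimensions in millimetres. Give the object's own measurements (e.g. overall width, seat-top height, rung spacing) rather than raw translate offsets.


A sawhorse. A 100×1027×44 mm beam (x, y, z) sits on two A-frame leg pairs. Each pair is two raked legs of 36×43 mm section (43 mm along y) splaying symmetrically in x. Each leg rises 768 mm vertically over 320 mm of horizontal reach and is 832 mm long along its own axis. Every leg's outer bottom edge rests on the floor and its outer top edge meets a bottom edge of the beam — the left legs (tilting toward +x) meet the beam's −x bottom edge, the right legs (their mirror images, tilting toward −x) meet its +x bottom edge — so the leg tops tuck under the beam, the beam's underside is 768 mm above the floor, and the feet are 740 mm apart outside-to-outside with the beam centred between them. The two leg pairs are set in 40 mm from either end of the beam.


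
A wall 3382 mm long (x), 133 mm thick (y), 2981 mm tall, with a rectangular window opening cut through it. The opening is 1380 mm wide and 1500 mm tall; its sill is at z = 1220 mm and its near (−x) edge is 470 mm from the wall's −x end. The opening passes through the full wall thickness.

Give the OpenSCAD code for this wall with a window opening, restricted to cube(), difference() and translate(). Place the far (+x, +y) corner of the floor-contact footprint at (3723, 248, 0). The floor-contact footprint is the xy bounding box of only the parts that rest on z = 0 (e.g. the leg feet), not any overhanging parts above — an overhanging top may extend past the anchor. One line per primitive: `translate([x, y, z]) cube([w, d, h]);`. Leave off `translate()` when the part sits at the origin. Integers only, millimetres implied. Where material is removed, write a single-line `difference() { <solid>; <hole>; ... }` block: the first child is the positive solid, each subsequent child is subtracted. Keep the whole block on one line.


difference() { translate([341, 115, 0]) cube([3382, 133, 2981]); translate([811, 115, 1220]) cube([1380, 133, 1500]); }


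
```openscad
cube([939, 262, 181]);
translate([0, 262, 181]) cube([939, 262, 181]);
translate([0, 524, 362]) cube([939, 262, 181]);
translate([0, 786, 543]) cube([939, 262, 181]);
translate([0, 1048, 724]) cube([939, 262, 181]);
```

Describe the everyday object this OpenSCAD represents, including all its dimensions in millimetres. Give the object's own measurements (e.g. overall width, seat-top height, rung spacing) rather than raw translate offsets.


A straight staircase of 5 solid steps. Each step is 939 mm wide (x), 262 mm deep (y, the going) and 181 mm tall (the rise). The first step rests on the floor; each subsequent step sits one going further in +y and one rise higher in +z, directly behind and above the previous step with no overlap.


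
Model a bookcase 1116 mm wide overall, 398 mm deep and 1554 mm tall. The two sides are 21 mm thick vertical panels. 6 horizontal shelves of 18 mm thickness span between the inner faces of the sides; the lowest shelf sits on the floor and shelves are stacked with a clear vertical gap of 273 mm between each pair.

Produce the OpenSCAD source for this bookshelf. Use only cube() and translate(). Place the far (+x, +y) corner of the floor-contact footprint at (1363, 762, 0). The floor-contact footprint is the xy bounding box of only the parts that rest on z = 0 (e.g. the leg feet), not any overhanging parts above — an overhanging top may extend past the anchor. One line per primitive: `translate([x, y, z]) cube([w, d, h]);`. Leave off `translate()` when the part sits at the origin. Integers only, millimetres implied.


translate([247, 364, 0]) cube([21, 398, 1554]);
translate([1342, 364, 0]) cube([21, 398, 1554]);
translate([268, 364, 0]) cube([1074, 398, 18]);
translate([268, 364, 291]) cube([1074, 398, 18]);
translate([268, 364, 582]) cube([1074, 398, 18]);
translate([268, 364, 873]) cube([1074, 398, 18]);
translate([268, 364, 1164]) cube([1074, 398, 18]);
translate([268, 364, 1455]) cube([1074, 398, 18]);


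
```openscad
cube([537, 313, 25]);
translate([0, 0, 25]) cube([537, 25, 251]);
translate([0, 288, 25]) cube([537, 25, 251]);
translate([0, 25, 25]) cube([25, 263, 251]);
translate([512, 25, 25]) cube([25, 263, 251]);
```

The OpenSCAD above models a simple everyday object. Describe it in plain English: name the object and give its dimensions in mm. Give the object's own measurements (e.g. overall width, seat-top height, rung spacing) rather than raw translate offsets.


An open-topped rectangular box: outside dimensions 537×313×276 mm, with a uniform wall and base thickness of 25 mm. The base is a full 537×313 slab on the floor; four walls sit on top of the base. The front and back walls (the −y and +y sides) span the full width; the two side walls fit between them.


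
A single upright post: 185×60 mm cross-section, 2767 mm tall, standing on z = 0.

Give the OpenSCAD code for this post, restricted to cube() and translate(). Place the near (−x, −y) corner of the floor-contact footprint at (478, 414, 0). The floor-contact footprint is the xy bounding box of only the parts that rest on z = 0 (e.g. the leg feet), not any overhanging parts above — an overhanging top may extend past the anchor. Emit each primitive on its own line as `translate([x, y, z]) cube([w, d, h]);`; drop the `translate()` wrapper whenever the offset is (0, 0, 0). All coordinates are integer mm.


translate([478, 414, 0]) cube([185, 60, 2767]);


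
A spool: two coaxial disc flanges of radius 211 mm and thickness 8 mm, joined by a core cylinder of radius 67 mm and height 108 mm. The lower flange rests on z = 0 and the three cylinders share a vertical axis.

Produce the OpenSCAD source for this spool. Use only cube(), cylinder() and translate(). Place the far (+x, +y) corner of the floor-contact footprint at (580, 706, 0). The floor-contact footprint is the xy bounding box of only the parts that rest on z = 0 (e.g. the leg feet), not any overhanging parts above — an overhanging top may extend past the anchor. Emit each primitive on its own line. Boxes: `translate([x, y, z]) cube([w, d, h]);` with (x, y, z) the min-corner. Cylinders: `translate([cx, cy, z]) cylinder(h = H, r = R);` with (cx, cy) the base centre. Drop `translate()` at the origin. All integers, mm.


translate([369, 495, 0]) cylinder(h = 8, r = 211);
translate([369, 495, 8]) cylinder(h = 108, r = 67);
translate([369, 495, 116]) cylinder(h = 8, r = 211);


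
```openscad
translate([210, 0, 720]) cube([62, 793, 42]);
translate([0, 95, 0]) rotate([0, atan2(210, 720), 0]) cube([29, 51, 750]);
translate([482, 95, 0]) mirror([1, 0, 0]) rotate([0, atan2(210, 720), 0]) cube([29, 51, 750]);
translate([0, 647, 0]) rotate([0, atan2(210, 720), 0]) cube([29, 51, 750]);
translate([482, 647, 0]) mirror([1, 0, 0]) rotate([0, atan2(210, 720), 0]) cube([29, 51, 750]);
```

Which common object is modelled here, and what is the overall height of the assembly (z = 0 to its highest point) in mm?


A sawhorse. The overall height is 762 mm.

A beam across two mirrored pairs of raked legs — a sawhorse. The beam's underside is at z = 720 (matching the legs' vertical rise in atan2(210, 720)) and the beam is 42 mm tall, so its top is at 720 + 42 = 762 mm. The raked legs top out at the beam's underside, so that is the highest point.


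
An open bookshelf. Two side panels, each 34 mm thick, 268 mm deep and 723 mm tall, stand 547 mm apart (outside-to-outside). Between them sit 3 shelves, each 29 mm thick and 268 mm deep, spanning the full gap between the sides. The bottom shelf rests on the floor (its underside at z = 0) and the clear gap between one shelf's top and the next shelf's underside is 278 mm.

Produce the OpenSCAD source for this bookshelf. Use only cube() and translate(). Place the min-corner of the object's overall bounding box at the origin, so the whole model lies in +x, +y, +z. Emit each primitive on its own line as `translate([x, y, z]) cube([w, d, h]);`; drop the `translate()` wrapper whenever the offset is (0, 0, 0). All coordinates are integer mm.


cube([34, 268, 723]);
translate([513, 0, 0]) cube([34, 268, 723]);
translate([34, 0, 0]) cube([479, 268, 29]);
translate([34, 0, 307]) cube([479, 268, 29]);
translate([34, 0, 614]) cube([479, 268, 29]);


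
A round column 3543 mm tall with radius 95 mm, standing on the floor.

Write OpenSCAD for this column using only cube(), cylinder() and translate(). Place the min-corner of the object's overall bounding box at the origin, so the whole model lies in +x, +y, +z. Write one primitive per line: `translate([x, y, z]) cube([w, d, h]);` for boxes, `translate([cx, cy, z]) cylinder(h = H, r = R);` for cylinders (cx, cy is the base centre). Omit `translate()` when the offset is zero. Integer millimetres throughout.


translate([95, 95, 0]) cylinder(h = 3543, r = 95);


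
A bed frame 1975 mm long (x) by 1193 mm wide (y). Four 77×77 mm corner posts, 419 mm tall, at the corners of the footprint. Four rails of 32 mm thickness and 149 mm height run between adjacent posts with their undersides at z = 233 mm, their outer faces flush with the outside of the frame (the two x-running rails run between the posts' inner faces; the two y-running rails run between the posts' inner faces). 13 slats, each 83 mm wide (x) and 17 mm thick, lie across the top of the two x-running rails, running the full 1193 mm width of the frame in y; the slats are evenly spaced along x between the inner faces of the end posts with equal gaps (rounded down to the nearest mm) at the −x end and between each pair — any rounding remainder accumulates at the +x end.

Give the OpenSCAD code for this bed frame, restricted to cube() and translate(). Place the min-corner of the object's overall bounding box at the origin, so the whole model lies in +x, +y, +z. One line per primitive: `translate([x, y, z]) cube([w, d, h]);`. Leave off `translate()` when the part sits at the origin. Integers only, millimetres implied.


cube([77, 77, 419]);
translate([0, 1116, 0]) cube([77, 77, 419]);
translate([1898, 0, 0]) cube([77, 77, 419]);
translate([1898, 1116, 0]) cube([77, 77, 419]);
translate([77, 0, 233]) cube([1821, 32, 149]);
translate([77, 1161, 233]) cube([1821, 32, 149]);
translate([0, 77, 233]) cube([32, 1039, 149]);
translate([1943, 77, 233]) cube([32, 1039, 149]);
translate([130, 0, 382]) cube([83, 1193, 17]);
translate([266, 0, 382]) cube([83, 1193, 17]);
translate([402, 0, 382]) cube([83, 1193, 17]);
translate([538, 0, 382]) cube([83, 1193, 17]);
translate([674, 0, 382]) cube([83, 1193, 17]);
translate([810, 0, 382]) cube([83, 1193, 17]);
translate([946, 0, 382]) cube([83, 1193, 17]);
translate([1082, 0, 382]) cube([83, 1193, 17]);
translate([1218, 0, 382]) cube([83, 1193, 17]);
translate([1354, 0, 382]) cube([83, 1193, 17]);
translate([1490, 0, 382]) cube([83, 1193, 17]);
translate([1626, 0, 382]) cube([83, 1193, 17]);
translate([1762, 0, 382]) cube([83, 1193, 17]);


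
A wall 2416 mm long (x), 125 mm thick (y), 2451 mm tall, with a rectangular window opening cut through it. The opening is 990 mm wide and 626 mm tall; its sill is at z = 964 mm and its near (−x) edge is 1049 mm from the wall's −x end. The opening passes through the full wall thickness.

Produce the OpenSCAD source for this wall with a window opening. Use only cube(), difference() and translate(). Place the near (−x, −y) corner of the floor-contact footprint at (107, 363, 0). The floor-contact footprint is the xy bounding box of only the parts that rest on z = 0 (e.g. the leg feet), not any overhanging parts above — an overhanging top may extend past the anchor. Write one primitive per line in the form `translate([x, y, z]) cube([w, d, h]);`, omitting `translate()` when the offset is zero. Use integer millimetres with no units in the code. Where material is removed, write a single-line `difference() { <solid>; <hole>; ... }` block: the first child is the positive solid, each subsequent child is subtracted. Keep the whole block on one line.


difference() { translate([107, 363, 0]) cube([2416, 125, 2451]); translate([1156, 363, 964]) cube([990, 125, 626]); }


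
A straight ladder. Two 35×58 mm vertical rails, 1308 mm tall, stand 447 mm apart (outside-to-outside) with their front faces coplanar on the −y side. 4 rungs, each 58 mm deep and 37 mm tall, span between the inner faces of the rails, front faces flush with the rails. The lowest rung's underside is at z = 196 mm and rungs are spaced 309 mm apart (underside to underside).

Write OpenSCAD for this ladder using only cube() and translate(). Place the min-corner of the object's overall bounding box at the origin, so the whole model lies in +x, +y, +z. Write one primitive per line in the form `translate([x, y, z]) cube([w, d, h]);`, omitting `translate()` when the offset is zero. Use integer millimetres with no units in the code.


cube([35, 58, 1308]);
translate([412, 0, 0]) cube([35, 58, 1308]);
translate([35, 0, 196]) cube([377, 58, 37]);
translate([35, 0, 505]) cube([377, 58, 37]);
translate([35, 0, 814]) cube([377, 58, 37]);
translate([35, 0, 1123]) cube([377, 58, 37]);


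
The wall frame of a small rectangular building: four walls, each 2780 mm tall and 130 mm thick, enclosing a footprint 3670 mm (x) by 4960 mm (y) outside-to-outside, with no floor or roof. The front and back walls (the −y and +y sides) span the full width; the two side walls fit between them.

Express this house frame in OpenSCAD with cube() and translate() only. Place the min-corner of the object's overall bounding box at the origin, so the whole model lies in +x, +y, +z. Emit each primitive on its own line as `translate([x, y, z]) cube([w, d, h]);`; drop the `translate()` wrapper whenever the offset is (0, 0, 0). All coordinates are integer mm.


cube([3670, 130, 2780]);
translate([0, 4830, 0]) cube([3670, 130, 2780]);
translate([0, 130, 0]) cube([130, 4700, 2780]);
translate([3540, 130, 0]) cube([130, 4700, 2780]);


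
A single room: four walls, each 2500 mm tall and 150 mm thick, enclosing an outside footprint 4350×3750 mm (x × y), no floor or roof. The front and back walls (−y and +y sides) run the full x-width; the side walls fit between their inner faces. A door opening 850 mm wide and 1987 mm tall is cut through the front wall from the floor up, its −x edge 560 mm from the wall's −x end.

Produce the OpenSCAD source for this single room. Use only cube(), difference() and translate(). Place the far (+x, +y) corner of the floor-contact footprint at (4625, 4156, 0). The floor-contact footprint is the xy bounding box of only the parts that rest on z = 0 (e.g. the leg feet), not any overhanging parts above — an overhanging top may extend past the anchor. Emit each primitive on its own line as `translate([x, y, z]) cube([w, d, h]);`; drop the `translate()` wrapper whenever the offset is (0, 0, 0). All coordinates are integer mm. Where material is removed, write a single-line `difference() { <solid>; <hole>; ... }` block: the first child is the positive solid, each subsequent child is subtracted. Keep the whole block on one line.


difference() { translate([275, 406, 0]) cube([4350, 150, 2500]); translate([835, 406, 0]) cube([850, 150, 1987]); }
translate([275, 4006, 0]) cube([4350, 150, 2500]);
translate([275, 556, 0]) cube([150, 3450, 2500]);
translate([4475, 556, 0]) cube([150, 3450, 2500]);


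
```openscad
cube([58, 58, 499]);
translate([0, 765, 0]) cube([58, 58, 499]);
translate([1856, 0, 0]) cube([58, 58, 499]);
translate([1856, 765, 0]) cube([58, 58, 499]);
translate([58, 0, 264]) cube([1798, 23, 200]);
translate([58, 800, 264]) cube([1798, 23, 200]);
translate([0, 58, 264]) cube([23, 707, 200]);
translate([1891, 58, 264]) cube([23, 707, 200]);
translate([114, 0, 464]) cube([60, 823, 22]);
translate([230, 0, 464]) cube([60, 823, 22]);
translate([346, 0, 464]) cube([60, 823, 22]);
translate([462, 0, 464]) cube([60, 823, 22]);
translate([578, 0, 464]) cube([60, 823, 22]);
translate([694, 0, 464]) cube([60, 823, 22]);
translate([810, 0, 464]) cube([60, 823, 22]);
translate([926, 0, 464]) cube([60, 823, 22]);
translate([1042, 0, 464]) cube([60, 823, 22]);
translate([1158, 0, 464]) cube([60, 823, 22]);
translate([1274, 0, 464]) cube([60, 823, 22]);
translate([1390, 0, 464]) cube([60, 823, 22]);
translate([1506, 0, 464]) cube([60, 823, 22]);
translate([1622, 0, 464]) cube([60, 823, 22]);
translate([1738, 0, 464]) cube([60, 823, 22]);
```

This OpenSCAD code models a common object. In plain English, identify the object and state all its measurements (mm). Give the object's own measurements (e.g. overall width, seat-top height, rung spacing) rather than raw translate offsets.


A bed frame 1914 mm long (x) by 823 mm wide (y). Four 58×58 mm corner posts, 499 mm tall, at the corners of the footprint. Four rails of 23 mm thickness and 200 mm height run between adjacent posts with their undersides at z = 264 mm, their outer faces flush with the outside of the frame (the two x-running rails run between the posts' inner faces; the two y-running rails run between the posts' inner faces). 15 slats, each 60 mm wide (x) and 22 mm thick, lie across the top of the two x-running rails, running the full 823 mm width of the frame in y; along x they sit between the end posts with a 56 mm gap after the −x posts and between neighbouring slats, leaving 58 mm before the +x posts.


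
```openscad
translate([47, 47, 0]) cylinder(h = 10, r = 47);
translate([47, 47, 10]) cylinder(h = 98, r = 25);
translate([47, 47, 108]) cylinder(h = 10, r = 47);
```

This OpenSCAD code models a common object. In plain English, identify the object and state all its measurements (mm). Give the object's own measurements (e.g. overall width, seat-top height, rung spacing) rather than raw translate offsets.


A spool: two coaxial disc flanges of radius 47 mm and thickness 10 mm, joined by a core cylinder of radius 25 mm and height 98 mm. The lower flange rests on z = 0 and the three cylinders share a vertical axis.


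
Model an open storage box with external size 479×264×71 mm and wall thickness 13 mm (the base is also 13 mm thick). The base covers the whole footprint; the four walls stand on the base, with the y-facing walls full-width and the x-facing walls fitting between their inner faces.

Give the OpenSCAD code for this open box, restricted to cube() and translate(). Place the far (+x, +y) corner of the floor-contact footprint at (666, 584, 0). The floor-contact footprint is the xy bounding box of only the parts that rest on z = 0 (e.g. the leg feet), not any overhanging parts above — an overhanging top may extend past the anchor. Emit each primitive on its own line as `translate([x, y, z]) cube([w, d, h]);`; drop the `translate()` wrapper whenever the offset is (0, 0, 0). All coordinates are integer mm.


translate([187, 320, 0]) cube([479, 264, 13]);
translate([187, 320, 13]) cube([479, 13, 58]);
translate([187, 571, 13]) cube([479, 13, 58]);
translate([187, 333, 13]) cube([13, 238, 58]);
translate([653, 333, 13]) cube([13, 238, 58]);


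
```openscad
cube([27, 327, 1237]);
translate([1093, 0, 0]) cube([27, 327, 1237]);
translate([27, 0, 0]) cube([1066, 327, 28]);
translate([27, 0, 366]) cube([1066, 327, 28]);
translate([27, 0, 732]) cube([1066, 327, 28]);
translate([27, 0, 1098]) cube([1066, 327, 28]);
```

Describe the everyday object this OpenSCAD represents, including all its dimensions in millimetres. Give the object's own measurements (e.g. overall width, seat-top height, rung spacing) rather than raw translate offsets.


An open bookshelf. Two side panels, each 27 mm thick, 327 mm deep and 1237 mm tall, stand 1120 mm apart (outside-to-outside). Between them sit 4 shelves, each 28 mm thick and 327 mm deep, spanning the full gap between the sides. The bottom shelf rests on the floor (its underside at z = 0) and the clear gap between one shelf's top and the next shelf's underside is 338 mm.


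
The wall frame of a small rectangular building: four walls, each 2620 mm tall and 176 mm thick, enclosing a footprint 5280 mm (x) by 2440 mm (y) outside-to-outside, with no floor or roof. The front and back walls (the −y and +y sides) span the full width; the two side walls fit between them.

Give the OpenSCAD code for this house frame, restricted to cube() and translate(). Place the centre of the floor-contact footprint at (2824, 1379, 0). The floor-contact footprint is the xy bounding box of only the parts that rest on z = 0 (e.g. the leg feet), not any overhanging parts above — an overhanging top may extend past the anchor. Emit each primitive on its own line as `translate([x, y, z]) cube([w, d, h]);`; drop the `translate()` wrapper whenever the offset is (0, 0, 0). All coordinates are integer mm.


translate([184, 159, 0]) cube([5280, 176, 2620]);
translate([184, 2423, 0]) cube([5280, 176, 2620]);
translate([184, 335, 0]) cube([176, 2088, 2620]);
translate([5288, 335, 0]) cube([176, 2088, 2620]);


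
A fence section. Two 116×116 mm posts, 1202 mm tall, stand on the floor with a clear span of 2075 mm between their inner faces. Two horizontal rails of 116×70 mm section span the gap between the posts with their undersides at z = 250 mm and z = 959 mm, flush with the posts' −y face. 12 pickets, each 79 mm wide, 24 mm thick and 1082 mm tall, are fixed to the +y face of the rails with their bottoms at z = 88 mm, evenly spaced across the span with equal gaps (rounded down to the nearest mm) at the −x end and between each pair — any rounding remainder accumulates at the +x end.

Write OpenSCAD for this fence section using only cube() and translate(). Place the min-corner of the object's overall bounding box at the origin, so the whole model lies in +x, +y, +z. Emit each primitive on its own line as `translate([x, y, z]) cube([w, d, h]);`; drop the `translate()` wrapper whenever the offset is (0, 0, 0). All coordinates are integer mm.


cube([116, 116, 1202]);
translate([2191, 0, 0]) cube([116, 116, 1202]);
translate([116, 0, 250]) cube([2075, 116, 70]);
translate([116, 0, 959]) cube([2075, 116, 70]);
translate([202, 116, 88]) cube([79, 24, 1082]);
translate([367, 116, 88]) cube([79, 24, 1082]);
translate([532, 116, 88]) cube([79, 24, 1082]);
translate([697, 116, 88]) cube([79, 24, 1082]);
translate([862, 116, 88]) cube([79, 24, 1082]);
translate([1027, 116, 88]) cube([79, 24, 1082]);
translate([1192, 116, 88]) cube([79, 24, 1082]);
translate([1357, 116, 88]) cube([79, 24, 1082]);
translate([1522, 116, 88]) cube([79, 24, 1082]);
translate([1687, 116, 88]) cube([79, 24, 1082]);
translate([1852, 116, 88]) cube([79, 24, 1082]);
translate([2017, 116, 88]) cube([79, 24, 1082]);


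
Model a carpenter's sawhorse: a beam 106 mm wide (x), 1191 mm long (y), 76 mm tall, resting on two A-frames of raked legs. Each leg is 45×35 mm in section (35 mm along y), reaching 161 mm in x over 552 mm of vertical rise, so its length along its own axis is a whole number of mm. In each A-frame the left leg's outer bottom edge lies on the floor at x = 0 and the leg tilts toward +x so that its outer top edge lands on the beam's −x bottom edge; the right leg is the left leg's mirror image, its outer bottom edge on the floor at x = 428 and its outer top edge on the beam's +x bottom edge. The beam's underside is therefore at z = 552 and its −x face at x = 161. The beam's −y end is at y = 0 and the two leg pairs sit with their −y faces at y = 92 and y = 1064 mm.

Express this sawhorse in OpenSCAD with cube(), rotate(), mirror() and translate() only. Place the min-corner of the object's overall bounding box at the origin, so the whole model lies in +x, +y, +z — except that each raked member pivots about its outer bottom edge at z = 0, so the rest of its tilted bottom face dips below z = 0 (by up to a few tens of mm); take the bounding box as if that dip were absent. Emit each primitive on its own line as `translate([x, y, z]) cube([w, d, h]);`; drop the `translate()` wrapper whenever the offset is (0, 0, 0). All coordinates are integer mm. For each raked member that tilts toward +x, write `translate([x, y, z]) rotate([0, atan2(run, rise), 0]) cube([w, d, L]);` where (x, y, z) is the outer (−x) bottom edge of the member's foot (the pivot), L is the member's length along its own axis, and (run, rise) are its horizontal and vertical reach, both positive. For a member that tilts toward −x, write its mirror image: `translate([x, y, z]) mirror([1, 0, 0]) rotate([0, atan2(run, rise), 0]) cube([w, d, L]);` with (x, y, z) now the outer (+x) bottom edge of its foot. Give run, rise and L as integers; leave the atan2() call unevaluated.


// leg length = √(161² + 552²) = 575
// right-leg outer foot x = 2·161 + 106 = 428
// beam min-corner = (161, 0, 552)
translate([161, 0, 552]) cube([106, 1191, 76]);
translate([0, 92, 0]) rotate([0, atan2(161, 552), 0]) cube([45, 35, 575]);
translate([428, 92, 0]) mirror([1, 0, 0]) rotate([0, atan2(161, 552), 0]) cube([45, 35, 575]);
translate([0, 1064, 0]) rotate([0, atan2(161, 552), 0]) cube([45, 35, 575]);
translate([428, 1064, 0]) mirror([1, 0, 0]) rotate([0, atan2(161, 552), 0]) cube([45, 35, 575]);


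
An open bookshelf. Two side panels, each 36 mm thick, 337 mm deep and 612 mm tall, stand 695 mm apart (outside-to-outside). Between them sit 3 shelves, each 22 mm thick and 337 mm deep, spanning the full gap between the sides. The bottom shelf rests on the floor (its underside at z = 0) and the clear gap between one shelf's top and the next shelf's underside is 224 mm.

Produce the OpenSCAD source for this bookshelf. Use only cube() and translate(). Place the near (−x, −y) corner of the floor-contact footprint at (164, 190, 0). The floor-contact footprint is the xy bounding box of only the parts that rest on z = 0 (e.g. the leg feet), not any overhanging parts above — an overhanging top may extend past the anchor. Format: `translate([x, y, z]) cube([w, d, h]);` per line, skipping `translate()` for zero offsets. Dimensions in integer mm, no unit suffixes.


translate([164, 190, 0]) cube([36, 337, 612]);
translate([823, 190, 0]) cube([36, 337, 612]);
translate([200, 190, 0]) cube([623, 337, 22]);
translate([200, 190, 246]) cube([623, 337, 22]);
translate([200, 190, 492]) cube([623, 337, 22]);


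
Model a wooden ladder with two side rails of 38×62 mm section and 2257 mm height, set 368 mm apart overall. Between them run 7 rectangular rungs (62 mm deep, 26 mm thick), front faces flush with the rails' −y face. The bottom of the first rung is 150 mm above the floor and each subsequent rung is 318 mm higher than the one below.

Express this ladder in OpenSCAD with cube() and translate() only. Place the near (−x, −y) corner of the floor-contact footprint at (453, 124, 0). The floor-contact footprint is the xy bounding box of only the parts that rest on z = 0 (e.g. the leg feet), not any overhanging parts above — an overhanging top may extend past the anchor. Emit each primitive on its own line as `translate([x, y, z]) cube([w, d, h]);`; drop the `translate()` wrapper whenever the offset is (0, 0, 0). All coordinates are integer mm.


translate([453, 124, 0]) cube([38, 62, 2257]);
translate([783, 124, 0]) cube([38, 62, 2257]);
translate([491, 124, 150]) cube([292, 62, 26]);
translate([491, 124, 468]) cube([292, 62, 26]);
translate([491, 124, 786]) cube([292, 62, 26]);
translate([491, 124, 1104]) cube([292, 62, 26]);
translate([491, 124, 1422]) cube([292, 62, 26]);
translate([491, 124, 1740]) cube([292, 62, 26]);
translate([491, 124, 2058]) cube([292, 62, 26]);


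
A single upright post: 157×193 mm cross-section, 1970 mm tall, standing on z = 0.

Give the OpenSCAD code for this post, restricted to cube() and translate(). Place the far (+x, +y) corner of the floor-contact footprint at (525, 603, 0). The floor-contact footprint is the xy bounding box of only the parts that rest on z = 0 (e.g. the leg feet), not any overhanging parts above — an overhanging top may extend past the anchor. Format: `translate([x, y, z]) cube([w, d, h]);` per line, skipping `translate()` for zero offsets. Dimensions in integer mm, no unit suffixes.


translate([368, 410, 0]) cube([157, 193, 1970]);


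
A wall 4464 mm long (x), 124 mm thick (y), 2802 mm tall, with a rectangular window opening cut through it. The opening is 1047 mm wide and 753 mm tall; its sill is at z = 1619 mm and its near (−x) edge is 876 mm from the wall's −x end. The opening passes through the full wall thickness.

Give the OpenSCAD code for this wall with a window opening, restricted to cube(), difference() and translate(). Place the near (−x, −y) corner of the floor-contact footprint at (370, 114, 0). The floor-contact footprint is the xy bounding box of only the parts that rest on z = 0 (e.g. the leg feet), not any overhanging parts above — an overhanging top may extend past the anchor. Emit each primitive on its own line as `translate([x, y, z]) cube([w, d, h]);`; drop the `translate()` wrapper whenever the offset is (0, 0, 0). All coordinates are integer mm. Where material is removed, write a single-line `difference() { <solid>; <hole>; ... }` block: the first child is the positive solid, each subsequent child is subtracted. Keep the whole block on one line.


difference() { translate([370, 114, 0]) cube([4464, 124, 2802]); translate([1246, 114, 1619]) cube([1047, 124, 753]); }
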